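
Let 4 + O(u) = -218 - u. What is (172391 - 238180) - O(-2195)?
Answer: -67762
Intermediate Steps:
O(u) = -222 - u (O(u) = -4 + (-218 - u) = -222 - u)
(172391 - 238180) - O(-2195) = (172391 - 238180) - (-222 - 1*(-2195)) = -65789 - (-222 + 2195) = -65789 - 1*1973 = -65789 - 1973 = -67762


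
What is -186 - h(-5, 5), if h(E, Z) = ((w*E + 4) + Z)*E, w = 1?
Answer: -166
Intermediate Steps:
h(E, Z) = E*(4 + E + Z) (h(E, Z) = ((1*E + 4) + Z)*E = ((E + 4) + Z)*E = ((4 + E) + Z)*E = (4 + E + Z)*E = E*(4 + E + Z))
-186 - h(-5, 5) = -186 - (-5)*(4 - 5 + 5) = -186 - (-5)*4 = -186 - 1*(-20) = -186 + 20 = -166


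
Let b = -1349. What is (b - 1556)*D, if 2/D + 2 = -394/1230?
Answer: 3573150/1427 ≈ 2504.0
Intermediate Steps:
D = -1230/1427 (D = 2/(-2 - 394/1230) = 2/(-2 - 394*1/1230) = 2/(-2 - 197/615) = 2/(-1427/615) = 2*(-615/1427) = -1230/1427 ≈ -0.86195)
(b - 1556)*D = (-1349 - 1556)*(-1230/1427) = -2905*(-1230/1427) = 3573150/1427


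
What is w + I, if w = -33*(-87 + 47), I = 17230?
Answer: 18550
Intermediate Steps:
w = 1320 (w = -33*(-40) = 1320)
w + I = 1320 + 17230 = 18550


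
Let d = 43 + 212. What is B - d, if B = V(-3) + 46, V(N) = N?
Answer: -212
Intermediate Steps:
B = 43 (B = -3 + 46 = 43)
d = 255
B - d = 43 - 1*255 = 43 - 255 = -212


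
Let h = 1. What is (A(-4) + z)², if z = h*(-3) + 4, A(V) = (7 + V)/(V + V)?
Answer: 25/64 ≈ 0.39063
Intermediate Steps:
A(V) = (7 + V)/(2*V) (A(V) = (7 + V)/((2*V)) = (7 + V)*(1/(2*V)) = (7 + V)/(2*V))
z = 1 (z = 1*(-3) + 4 = -3 + 4 = 1)
(A(-4) + z)² = ((½)*(7 - 4)/(-4) + 1)² = ((½)*(-¼)*3 + 1)² = (-3/8 + 1)² = (5/8)² = 25/64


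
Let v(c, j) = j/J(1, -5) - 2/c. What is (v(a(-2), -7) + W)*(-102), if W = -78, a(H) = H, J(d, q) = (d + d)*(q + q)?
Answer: 78183/10 ≈ 7818.3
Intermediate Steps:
J(d, q) = 4*d*q (J(d, q) = (2*d)*(2*q) = 4*d*q)
v(c, j) = -2/c - j/20 (v(c, j) = j/((4*1*(-5))) - 2/c = j/(-20) - 2/c = j*(-1/20) - 2/c = -j/20 - 2/c = -2/c - j/20)
(v(a(-2), -7) + W)*(-102) = ((-2/(-2) - 1/20*(-7)) - 78)*(-102) = ((-2*(-½) + 7/20) - 78)*(-102) = ((1 + 7/20) - 78)*(-102) = (27/20 - 78)*(-102) = -1533/20*(-102) = 78183/10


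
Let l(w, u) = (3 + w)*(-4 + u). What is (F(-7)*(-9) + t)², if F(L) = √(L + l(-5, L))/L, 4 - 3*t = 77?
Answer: 272056/441 - 438*√15/7 ≈ 374.57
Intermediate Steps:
t = -73/3 (t = 4/3 - ⅓*77 = 4/3 - 77/3 = -73/3 ≈ -24.333)
l(w, u) = (-4 + u)*(3 + w)
F(L) = √(8 - L)/L (F(L) = √(L + (-12 - 4*(-5) + 3*L + L*(-5)))/L = √(L + (-12 + 20 + 3*L - 5*L))/L = √(L + (8 - 2*L))/L = √(8 - L)/L)
(F(-7)*(-9) + t)² = ((√(8 - 1*(-7))/(-7))*(-9) - 73/3)² = (-√(8 + 7)/7*(-9) - 73/3)² = (-√15/7*(-9) - 73/3)² = (9*√15/7 - 73/3)² = (-73/3 + 9*√15/7)²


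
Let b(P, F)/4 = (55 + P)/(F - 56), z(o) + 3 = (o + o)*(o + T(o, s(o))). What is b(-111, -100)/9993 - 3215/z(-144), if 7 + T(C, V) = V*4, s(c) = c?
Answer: -413749139/27199437057 ≈ -0.015212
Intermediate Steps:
T(C, V) = -7 + 4*V (T(C, V) = -7 + V*4 = -7 + 4*V)
z(o) = -3 + 2*o*(-7 + 5*o) (z(o) = -3 + (o + o)*(o + (-7 + 4*o)) = -3 + (2*o)*(-7 + 5*o) = -3 + 2*o*(-7 + 5*o))
b(P, F) = 4*(55 + P)/(-56 + F) (b(P, F) = 4*((55 + P)/(F - 56)) = 4*((55 + P)/(-56 + F)) = 4*(55 + P)/(-56 + F))
b(-111, -100)/9993 - 3215/z(-144) = (4*(55 - 111)/(-56 - 100))/9993 - 3215/(-3 - 14*(-144) + 10*(-144)**2) = (4*(-56)/(-156))*(1/9993) - 3215/(-3 + 2016 + 10*20736) = (4*(-1/156)*(-56))*(1/9993) - 3215/(-3 + 2016 + 207360) = (56/39)*(1/9993) - 3215/209373 = 56/389727 - 3215*1/209373 = 56/389727 - 3215/209373 = -413749139/27199437057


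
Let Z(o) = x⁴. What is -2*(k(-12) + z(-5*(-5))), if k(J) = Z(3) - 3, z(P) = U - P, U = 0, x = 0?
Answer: 56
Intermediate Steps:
z(P) = -P (z(P) = 0 - P = -P)
Z(o) = 0 (Z(o) = 0⁴ = 0)
k(J) = -3 (k(J) = 0 - 3 = -3)
-2*(k(-12) + z(-5*(-5))) = -2*(-3 - (-5)*(-5)) = -2*(-3 - 1*25) = -2*(-3 - 25) = -2*(-28) = 56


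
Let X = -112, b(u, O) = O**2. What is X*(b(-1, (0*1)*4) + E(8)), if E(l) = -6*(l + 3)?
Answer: 7392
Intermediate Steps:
E(l) = -18 - 6*l (E(l) = -6*(3 + l) = -18 - 6*l)
X*(b(-1, (0*1)*4) + E(8)) = -112*(((0*1)*4)**2 + (-18 - 6*8)) = -112*((0*4)**2 + (-18 - 48)) = -112*(0**2 - 66) = -112*(0 - 66) = -112*(-66) = 7392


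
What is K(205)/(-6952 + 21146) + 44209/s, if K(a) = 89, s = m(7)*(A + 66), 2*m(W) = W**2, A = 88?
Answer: 57076213/4868542 ≈ 11.723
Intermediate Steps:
m(W) = W**2/2
s = 3773 (s = ((1/2)*7**2)*(88 + 66) = ((1/2)*49)*154 = (49/2)*154 = 3773)
K(205)/(-6952 + 21146) + 44209/s = 89/(-6952 + 21146) + 44209/3773 = 89/14194 + 44209*(1/3773) = 89*(1/14194) + 4019/343 = 89/14194 + 4019/343 = 57076213/4868542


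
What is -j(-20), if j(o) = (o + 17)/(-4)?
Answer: -3/4 ≈ -0.75000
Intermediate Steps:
j(o) = -17/4 - o/4 (j(o) = (17 + o)*(-1/4) = -17/4 - o/4)
-j(-20) = -(-17/4 - 1/4*(-20)) = -(-17/4 + 5) = -1*3/4 = -3/4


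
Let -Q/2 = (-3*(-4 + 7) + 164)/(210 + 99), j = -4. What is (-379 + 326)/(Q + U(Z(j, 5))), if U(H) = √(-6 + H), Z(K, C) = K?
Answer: 507687/105091 + 5060493*I*√10/1050910 ≈ 4.8309 + 15.227*I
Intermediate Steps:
Q = -310/309 (Q = -2*(-3*(-4 + 7) + 164)/(210 + 99) = -2*(-3*3 + 164)/309 = -2*(-9 + 164)/309 = -310/309 ≈ -1.0032)
(-379 + 326)/(Q + U(Z(j, 5))) = (-379 + 326)/(-310/309 + √(-6 - 4)) = -53/(-310/309 + √(-10)) = -53/(-310/309 + I*√10)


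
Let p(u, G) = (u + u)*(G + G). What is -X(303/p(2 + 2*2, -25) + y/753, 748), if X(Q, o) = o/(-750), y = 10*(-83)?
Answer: 374/375 ≈ 0.99733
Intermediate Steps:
p(u, G) = 4*G*u (p(u, G) = (2*u)*(2*G) = 4*G*u)
y = -830
X(Q, o) = -o/750 (X(Q, o) = o*(-1/750) = -o/750)
-X(303/p(2 + 2*2, -25) + y/753, 748) = -(-1)*748/750 = -1*(-374/375) = 374/375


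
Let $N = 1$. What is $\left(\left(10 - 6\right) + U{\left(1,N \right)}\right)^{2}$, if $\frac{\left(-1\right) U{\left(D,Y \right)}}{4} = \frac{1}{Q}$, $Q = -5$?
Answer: $\frac{576}{25} \approx 23.04$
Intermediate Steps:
$U{\left(D,Y \right)} = \frac{4}{5}$ ($U{\left(D,Y \right)} = - \frac{4}{-5} = \left(-4\right) \left(- \frac{1}{5}\right) = \frac{4}{5}$)
$\left(\left(10 - 6\right) + U{\left(1,N \right)}\right)^{2} = \left(\left(10 - 6\right) + \frac{4}{5}\right)^{2} = \left(4 + \frac{4}{5}\right)^{2} = \left(\frac{24}{5}\right)^{2} = \frac{576}{25}$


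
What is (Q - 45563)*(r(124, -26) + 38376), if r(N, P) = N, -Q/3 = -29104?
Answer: 1607336500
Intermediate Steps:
Q = 87312 (Q = -3*(-29104) = 87312)
(Q - 45563)*(r(124, -26) + 38376) = (87312 - 45563)*(124 + 38376) = 41749*38500 = 1607336500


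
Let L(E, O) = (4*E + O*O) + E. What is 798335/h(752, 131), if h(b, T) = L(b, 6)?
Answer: 798335/3796 ≈ 210.31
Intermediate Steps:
L(E, O) = O² + 5*E (L(E, O) = (4*E + O²) + E = (O² + 4*E) + E = O² + 5*E)
h(b, T) = 36 + 5*b (h(b, T) = 6² + 5*b = 36 + 5*b)
798335/h(752, 131) = 798335/(36 + 5*752) = 798335/(36 + 3760) = 798335/3796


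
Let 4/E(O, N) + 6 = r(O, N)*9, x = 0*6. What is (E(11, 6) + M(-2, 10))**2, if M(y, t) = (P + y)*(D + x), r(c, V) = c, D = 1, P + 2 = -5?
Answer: 693889/8649 ≈ 80.228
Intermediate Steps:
P = -7 (P = -2 - 5 = -7)
x = 0
M(y, t) = -7 + y (M(y, t) = (-7 + y)*(1 + 0) = (-7 + y)*1 = -7 + y)
E(O, N) = 4/(-6 + 9*O) (E(O, N) = 4/(-6 + O*9) = 4/(-6 + 9*O))
(E(11, 6) + M(-2, 10))**2 = (4/(3*(-2 + 3*11)) + (-7 - 2))**2 = (4/(3*(-2 + 33)) - 9)**2 = ((4/3)/31 - 9)**2 = ((4/3)*(1/31) - 9)**2 = (4/93 - 9)**2 = (-833/93)**2 = 693889/8649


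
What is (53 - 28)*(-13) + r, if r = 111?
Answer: -214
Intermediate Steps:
(53 - 28)*(-13) + r = (53 - 28)*(-13) + 111 = 25*(-13) + 111 = -325 + 111 = -214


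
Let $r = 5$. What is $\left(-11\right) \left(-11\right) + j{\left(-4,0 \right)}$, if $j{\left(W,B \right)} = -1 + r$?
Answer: $125$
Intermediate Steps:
$j{\left(W,B \right)} = 4$ ($j{\left(W,B \right)} = -1 + 5 = 4$)
$\left(-11\right) \left(-11\right) + j{\left(-4,0 \right)} = \left(-11\right) \left(-11\right) + 4 = 121 + 4 = 125$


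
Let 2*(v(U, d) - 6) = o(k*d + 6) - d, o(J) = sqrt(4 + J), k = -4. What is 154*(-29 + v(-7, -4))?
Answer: -3234 + 77*sqrt(26) ≈ -2841.4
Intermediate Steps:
v(U, d) = 6 + sqrt(10 - 4*d)/2 - d/2 (v(U, d) = 6 + (sqrt(4 + (-4*d + 6)) - d)/2 = 6 + (sqrt(4 + (6 - 4*d)) - d)/2 = 6 + (sqrt(10 - 4*d) - d)/2 = 6 + (sqrt(10 - 4*d)/2 - d/2) = 6 + sqrt(10 - 4*d)/2 - d/2)
154*(-29 + v(-7, -4)) = 154*(-29 + (6 + sqrt(10 - 4*(-4))/2 - 1/2*(-4))) = 154*(-29 + (6 + sqrt(10 + 16)/2 + 2)) = 154*(-29 + (6 + sqrt(26)/2 + 2)) = 154*(-29 + (8 + sqrt(26)/2)) = 154*(-21 + sqrt(26)/2) = -3234 + 77*sqrt(26)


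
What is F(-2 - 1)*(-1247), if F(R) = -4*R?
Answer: -14964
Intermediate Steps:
F(-2 - 1)*(-1247) = -4*(-2 - 1)*(-1247) = -4*(-3)*(-1247) = 12*(-1247) = -14964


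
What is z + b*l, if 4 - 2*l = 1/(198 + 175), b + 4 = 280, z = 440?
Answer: 369878/373 ≈ 991.63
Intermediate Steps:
b = 276 (b = -4 + 280 = 276)
l = 1491/746 (l = 2 - 1/(2*(198 + 175)) = 2 - ½/373 = 2 - ½*1/373 = 2 - 1/746 = 1491/746 ≈ 1.9987)
z + b*l = 440 + 276*(1491/746) = 440 + 205758/373 = 369878/373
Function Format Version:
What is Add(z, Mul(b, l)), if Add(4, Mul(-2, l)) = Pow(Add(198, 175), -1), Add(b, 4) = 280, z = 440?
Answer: Rational(369878, 373) ≈ 991.63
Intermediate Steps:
b = 276 (b = Add(-4, 280) = 276)
l = Rational(1491, 746) (l = Add(2, Mul(Rational(-1, 2), Pow(Add(198, 175), -1))) = Add(2, Mul(Rational(-1, 2), Pow(373, -1))) = Add(2, Mul(Rational(-1, 2), Rational(1, 373))) = Add(2, Rational(-1, 746)) = Rational(1491, 746) ≈ 1.9987)
Add(z, Mul(b, l)) = Add(440, Mul(276, Rational(1491, 746))) = Add(440, Rational(205758, 373)) = Rational(369878, 373)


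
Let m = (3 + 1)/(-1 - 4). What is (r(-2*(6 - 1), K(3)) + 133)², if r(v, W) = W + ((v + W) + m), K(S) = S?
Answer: 410881/25 ≈ 16435.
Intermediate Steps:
m = -⅘ (m = 4/(-5) = 4*(-⅕) = -⅘ ≈ -0.80000)
r(v, W) = -⅘ + v + 2*W (r(v, W) = W + ((v + W) - ⅘) = W + ((W + v) - ⅘) = W + (-⅘ + W + v) = -⅘ + v + 2*W)
(r(-2*(6 - 1), K(3)) + 133)² = ((-⅘ - 2*(6 - 1) + 2*3) + 133)² = ((-⅘ - 2*5 + 6) + 133)² = ((-⅘ - 10 + 6) + 133)² = (-24/5 + 133)² = (641/5)² = 410881/25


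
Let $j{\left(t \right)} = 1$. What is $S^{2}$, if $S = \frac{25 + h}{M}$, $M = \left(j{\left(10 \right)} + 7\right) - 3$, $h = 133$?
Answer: $\frac{24964}{25} \approx 998.56$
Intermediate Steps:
$M = 5$ ($M = \left(1 + 7\right) - 3 = 8 + \left(-25 + 22\right) = 8 - 3 = 5$)
$S = \frac{158}{5}$ ($S = \frac{25 + 133}{5} = 158 \cdot \frac{1}{5} = \frac{158}{5} \approx 31.6$)
$S^{2} = \left(\frac{158}{5}\right)^{2} = \frac{24964}{25}$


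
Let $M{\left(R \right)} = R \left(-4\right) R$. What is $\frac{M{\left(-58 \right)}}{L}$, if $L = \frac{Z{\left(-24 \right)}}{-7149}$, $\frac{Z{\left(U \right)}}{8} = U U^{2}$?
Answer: $- \frac{2004103}{2304} \approx -869.84$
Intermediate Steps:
$Z{\left(U \right)} = 8 U^{3}$ ($Z{\left(U \right)} = 8 U U^{2} = 8 U^{3}$)
$M{\left(R \right)} = - 4 R^{2}$ ($M{\left(R \right)} = - 4 R R = - 4 R^{2}$)
$L = \frac{36864}{2383}$ ($L = \frac{8 \left(-24\right)^{3}}{-7149} = 8 \left(-13824\right) \left(- \frac{1}{7149}\right) = \left(-110592\right) \left(- \frac{1}{7149}\right) = \frac{36864}{2383} \approx 15.47$)
$\frac{M{\left(-58 \right)}}{L} = \frac{\left(-4\right) \left(-58\right)^{2}}{\frac{36864}{2383}} = \left(-4\right) 3364 \cdot \frac{2383}{36864} = \left(-13456\right) \frac{2383}{36864} = - \frac{2004103}{2304}$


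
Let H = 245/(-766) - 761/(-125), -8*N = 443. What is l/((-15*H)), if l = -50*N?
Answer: -106043125/3313806 ≈ -32.000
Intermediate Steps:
N = -443/8 (N = -⅛*443 = -443/8 ≈ -55.375)
H = 552301/95750 (H = 245*(-1/766) - 761*(-1/125) = -245/766 + 761/125 = 552301/95750 ≈ 5.7682)
l = 11075/4 (l = -50*(-443/8) = 11075/4 ≈ 2768.8)
l/((-15*H)) = 11075/(4*((-15*552301/95750))) = 11075/(4*(-1656903/19150)) = (11075/4)*(-19150/1656903) = -106043125/3313806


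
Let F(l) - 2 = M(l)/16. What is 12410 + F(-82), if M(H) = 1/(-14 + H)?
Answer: 19064831/1536 ≈ 12412.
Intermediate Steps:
F(l) = 2 + 1/(16*(-14 + l)) (F(l) = 2 + 1/((-14 + l)*16) = 2 + (1/16)/(-14 + l) = 2 + 1/(16*(-14 + l)))
12410 + F(-82) = 12410 + (-447 + 32*(-82))/(16*(-14 - 82)) = 12410 + (1/16)*(-447 - 2624)/(-96) = 12410 + (1/16)*(-1/96)*(-3071) = 12410 + 3071/1536 = 19064831/1536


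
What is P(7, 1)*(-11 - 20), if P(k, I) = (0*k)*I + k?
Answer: -217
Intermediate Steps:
P(k, I) = k (P(k, I) = 0*I + k = 0 + k = k)
P(7, 1)*(-11 - 20) = 7*(-11 - 20) = 7*(-31) = -217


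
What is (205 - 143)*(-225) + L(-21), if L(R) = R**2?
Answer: -13509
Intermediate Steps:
(205 - 143)*(-225) + L(-21) = (205 - 143)*(-225) + (-21)**2 = 62*(-225) + 441 = -13950 + 441 = -13509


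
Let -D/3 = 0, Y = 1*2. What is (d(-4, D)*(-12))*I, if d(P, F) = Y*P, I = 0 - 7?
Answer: -672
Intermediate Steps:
I = -7
Y = 2
D = 0 (D = -3*0 = 0)
d(P, F) = 2*P
(d(-4, D)*(-12))*I = ((2*(-4))*(-12))*(-7) = -8*(-12)*(-7) = 96*(-7) = -672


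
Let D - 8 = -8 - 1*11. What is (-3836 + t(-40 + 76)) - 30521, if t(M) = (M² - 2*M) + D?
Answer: -33144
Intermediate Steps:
D = -11 (D = 8 + (-8 - 1*11) = 8 + (-8 - 11) = 8 - 19 = -11)
t(M) = -11 + M² - 2*M (t(M) = (M² - 2*M) - 11 = -11 + M² - 2*M)
(-3836 + t(-40 + 76)) - 30521 = (-3836 + (-11 + (-40 + 76)² - 2*(-40 + 76))) - 30521 = (-3836 + (-11 + 36² - 2*36)) - 30521 = (-3836 + (-11 + 1296 - 72)) - 30521 = (-3836 + 1213) - 30521 = -2623 - 30521 = -33144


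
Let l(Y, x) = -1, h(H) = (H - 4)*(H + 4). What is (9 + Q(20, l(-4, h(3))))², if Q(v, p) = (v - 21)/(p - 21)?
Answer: 39601/484 ≈ 81.820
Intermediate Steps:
h(H) = (-4 + H)*(4 + H)
Q(v, p) = (-21 + v)/(-21 + p)
(9 + Q(20, l(-4, h(3))))² = (9 + (-21 + 20)/(-21 - 1))² = (9 - 1/(-22))² = (9 - 1/22*(-1))² = (9 + 1/22)² = (199/22)² = 39601/484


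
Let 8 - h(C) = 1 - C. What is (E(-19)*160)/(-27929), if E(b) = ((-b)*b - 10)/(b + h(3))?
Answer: -59360/251361 ≈ -0.23615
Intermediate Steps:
h(C) = 7 + C (h(C) = 8 - (1 - C) = 8 + (-1 + C) = 7 + C)
E(b) = (-10 - b²)/(10 + b) (E(b) = ((-b)*b - 10)/(b + (7 + 3)) = (-b² - 10)/(b + 10) = (-10 - b²)/(10 + b))
(E(-19)*160)/(-27929) = (((-10 - 1*(-19)²)/(10 - 19))*160)/(-27929) = (((-10 - 1*361)/(-9))*160)*(-1/27929) = (-(-10 - 361)/9*160)*(-1/27929) = (-⅑*(-371)*160)*(-1/27929) = ((371/9)*160)*(-1/27929) = (59360/9)*(-1/27929) = -59360/251361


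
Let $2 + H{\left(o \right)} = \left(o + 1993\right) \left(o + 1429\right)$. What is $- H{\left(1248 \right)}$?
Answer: $-8676155$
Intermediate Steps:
$H{\left(o \right)} = -2 + \left(1429 + o\right) \left(1993 + o\right)$ ($H{\left(o \right)} = -2 + \left(o + 1993\right) \left(o + 1429\right) = -2 + \left(1993 + o\right) \left(1429 + o\right) = -2 + \left(1429 + o\right) \left(1993 + o\right)$)
$- H{\left(1248 \right)} = - (2847995 + 1248^{2} + 3422 \cdot 1248) = - (2847995 + 1557504 + 4270656) = \left(-1\right) 8676155 = -8676155$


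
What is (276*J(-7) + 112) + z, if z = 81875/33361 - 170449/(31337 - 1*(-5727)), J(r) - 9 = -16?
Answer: -2253067363369/1236492104 ≈ -1822.1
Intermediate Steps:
J(r) = -7 (J(r) = 9 - 16 = -7)
z = -2651734089/1236492104 (z = 81875*(1/33361) - 170449/(31337 + 5727) = 81875/33361 - 170449/37064 = -2651734089/1236492104 ≈ -2.1446)
(276*J(-7) + 112) + z = (276*(-7) + 112) - 2651734089/1236492104 = (-1932 + 112) - 2651734089/1236492104 = -1820 - 2651734089/1236492104 = -2253067363369/1236492104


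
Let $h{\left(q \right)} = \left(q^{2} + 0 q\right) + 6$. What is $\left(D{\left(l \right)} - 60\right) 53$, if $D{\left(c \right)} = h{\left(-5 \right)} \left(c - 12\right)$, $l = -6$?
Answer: $-32754$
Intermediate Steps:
$h{\left(q \right)} = 6 + q^{2}$ ($h{\left(q \right)} = \left(q^{2} + 0\right) + 6 = q^{2} + 6 = 6 + q^{2}$)
$D{\left(c \right)} = -372 + 31 c$ ($D{\left(c \right)} = \left(6 + \left(-5\right)^{2}\right) \left(c - 12\right) = \left(6 + 25\right) \left(-12 + c\right) = 31 \left(-12 + c\right) = -372 + 31 c$)
$\left(D{\left(l \right)} - 60\right) 53 = \left(\left(-372 + 31 \left(-6\right)\right) - 60\right) 53 = \left(\left(-372 - 186\right) - 60\right) 53 = \left(-558 - 60\right) 53 = \left(-618\right) 53 = -32754$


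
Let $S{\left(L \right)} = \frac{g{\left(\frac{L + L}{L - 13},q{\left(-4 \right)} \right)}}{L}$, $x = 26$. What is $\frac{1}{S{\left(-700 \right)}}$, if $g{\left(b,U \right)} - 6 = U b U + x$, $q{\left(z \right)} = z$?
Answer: $- \frac{124775}{11304} \approx -11.038$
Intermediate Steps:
$g{\left(b,U \right)} = 32 + b U^{2}$ ($g{\left(b,U \right)} = 6 + \left(U b U + 26\right) = 6 + \left(b U^{2} + 26\right) = 6 + \left(26 + b U^{2}\right) = 32 + b U^{2}$)
$S{\left(L \right)} = \frac{32 + \frac{32 L}{-13 + L}}{L}$ ($S{\left(L \right)} = \frac{32 + \frac{L + L}{L - 13} \left(-4\right)^{2}}{L} = \frac{32 + \frac{2 L}{-13 + L} 16}{L} = \frac{32 + \frac{32 L}{-13 + L}}{L}$)
$\frac{1}{S{\left(-700 \right)}} = \frac{1}{32 \frac{1}{-700} \frac{1}{-13 - 700} \left(-13 + 2 \left(-700\right)\right)} = \frac{1}{32 \left(- \frac{1}{700}\right) \frac{1}{-713} \left(-13 - 1400\right)} = \frac{1}{32 \left(- \frac{1}{700}\right) \left(- \frac{1}{713}\right) \left(-1413\right)} = \frac{1}{- \frac{11304}{124775}} = - \frac{124775}{11304}$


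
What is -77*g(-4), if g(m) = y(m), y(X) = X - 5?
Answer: 693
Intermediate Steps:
y(X) = -5 + X
g(m) = -5 + m
-77*g(-4) = -77*(-5 - 4) = -77*(-9) = 693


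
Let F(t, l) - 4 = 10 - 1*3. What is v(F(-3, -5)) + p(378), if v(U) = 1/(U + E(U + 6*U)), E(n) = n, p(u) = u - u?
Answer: 1/88 ≈ 0.011364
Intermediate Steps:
F(t, l) = 11 (F(t, l) = 4 + (10 - 1*3) = 4 + (10 - 3) = 4 + 7 = 11)
p(u) = 0
v(U) = 1/(8*U) (v(U) = 1/(U + (U + 6*U)) = 1/(U + 7*U) = 1/(8*U))
v(F(-3, -5)) + p(378) = (⅛)/11 + 0 = (⅛)*(1/11) + 0 = 1/88 + 0 = 1/88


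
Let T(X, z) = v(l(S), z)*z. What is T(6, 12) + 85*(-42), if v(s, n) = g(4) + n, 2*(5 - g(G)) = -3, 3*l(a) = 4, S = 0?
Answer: -3348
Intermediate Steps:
l(a) = 4/3 (l(a) = (⅓)*4 = 4/3)
g(G) = 13/2 (g(G) = 5 - ½*(-3) = 5 + 3/2 = 13/2)
v(s, n) = 13/2 + n
T(X, z) = z*(13/2 + z) (T(X, z) = (13/2 + z)*z = z*(13/2 + z))
T(6, 12) + 85*(-42) = (½)*12*(13 + 2*12) + 85*(-42) = (½)*12*(13 + 24) - 3570 = (½)*12*37 - 3570 = 222 - 3570 = -3348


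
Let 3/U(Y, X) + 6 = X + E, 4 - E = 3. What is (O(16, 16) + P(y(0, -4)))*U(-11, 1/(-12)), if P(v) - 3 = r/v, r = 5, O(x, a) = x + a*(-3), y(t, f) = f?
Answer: 1089/61 ≈ 17.852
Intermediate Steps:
E = 1 (E = 4 - 1*3 = 4 - 3 = 1)
O(x, a) = x - 3*a
P(v) = 3 + 5/v
U(Y, X) = 3/(-5 + X) (U(Y, X) = 3/(-6 + (X + 1)) = 3/(-6 + (1 + X)) = 3/(-5 + X))
(O(16, 16) + P(y(0, -4)))*U(-11, 1/(-12)) = ((16 - 3*16) + (3 + 5/(-4)))*(3/(-5 + 1/(-12))) = ((16 - 48) + (3 + 5*(-¼)))*(3/(-5 - 1/12)) = (-32 + (3 - 5/4))*(3/(-61/12)) = (-32 + 7/4)*(3*(-12/61)) = -121/4*(-36/61) = 1089/61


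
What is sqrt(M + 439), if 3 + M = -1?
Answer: sqrt(435) ≈ 20.857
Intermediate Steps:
M = -4 (M = -3 - 1 = -4)
sqrt(M + 439) = sqrt(-4 + 439) = sqrt(435)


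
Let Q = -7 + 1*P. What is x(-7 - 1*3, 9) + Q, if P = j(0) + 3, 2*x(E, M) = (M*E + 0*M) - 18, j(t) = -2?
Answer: -60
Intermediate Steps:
x(E, M) = -9 + E*M/2 (x(E, M) = ((M*E + 0*M) - 18)/2 = ((E*M + 0) - 18)/2 = (E*M - 18)/2 = (-18 + E*M)/2 = -9 + E*M/2)
P = 1 (P = -2 + 3 = 1)
Q = -6 (Q = -7 + 1*1 = -7 + 1 = -6)
x(-7 - 1*3, 9) + Q = (-9 + (½)*(-7 - 1*3)*9) - 6 = (-9 + (½)*(-7 - 3)*9) - 6 = (-9 + (½)*(-10)*9) - 6 = (-9 - 45) - 6 = -54 - 6 = -60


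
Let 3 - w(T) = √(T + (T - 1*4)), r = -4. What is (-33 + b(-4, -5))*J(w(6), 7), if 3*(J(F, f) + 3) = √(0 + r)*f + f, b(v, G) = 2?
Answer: 62/3 - 434*I/3 ≈ 20.667 - 144.67*I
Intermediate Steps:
w(T) = 3 - √(-4 + 2*T) (w(T) = 3 - √(T + (T - 1*4)) = 3 - √(T + (T - 4)) = 3 - √(T + (-4 + T)) = 3 - √(-4 + 2*T))
J(F, f) = -3 + f/3 + 2*I*f/3 (J(F, f) = -3 + (√(0 - 4)*f + f)/3 = -3 + (√(-4)*f + f)/3 = -3 + ((2*I)*f + f)/3 = -3 + (2*I*f + f)/3 = -3 + (f + 2*I*f)/3 = -3 + (f/3 + 2*I*f/3) = -3 + f/3 + 2*I*f/3)
(-33 + b(-4, -5))*J(w(6), 7) = (-33 + 2)*(-3 + (⅓)*7*(1 + 2*I)) = -31*(-3 + (7/3 + 14*I/3)) = -31*(-⅔ + 14*I/3) = 62/3 - 434*I/3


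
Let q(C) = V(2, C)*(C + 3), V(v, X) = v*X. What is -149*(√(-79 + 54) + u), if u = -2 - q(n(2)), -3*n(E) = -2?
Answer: 9238/9 - 745*I ≈ 1026.4 - 745.0*I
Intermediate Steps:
V(v, X) = X*v
n(E) = ⅔ (n(E) = -⅓*(-2) = ⅔)
q(C) = 2*C*(3 + C) (q(C) = (C*2)*(C + 3) = (2*C)*(3 + C) = 2*C*(3 + C))
u = -62/9 (u = -2 - 2*2*(3 + ⅔)/3 = -2 - 2*2*11/(3*3) = -2 - 1*44/9 = -2 - 44/9 = -62/9 ≈ -6.8889)
-149*(√(-79 + 54) + u) = -149*(√(-79 + 54) - 62/9) = -149*(√(-25) - 62/9) = -149*(5*I - 62/9) = -149*(-62/9 + 5*I) = 9238/9 - 745*I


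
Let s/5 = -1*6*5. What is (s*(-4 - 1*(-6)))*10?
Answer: -3000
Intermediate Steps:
s = -150 (s = 5*(-1*6*5) = 5*(-6*5) = 5*(-30) = -150)
(s*(-4 - 1*(-6)))*10 = -150*(-4 - 1*(-6))*10 = -150*(-4 + 6)*10 = -150*2*10 = -300*10 = -3000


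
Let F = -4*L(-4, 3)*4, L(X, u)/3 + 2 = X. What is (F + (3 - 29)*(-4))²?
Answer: 153664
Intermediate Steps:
L(X, u) = -6 + 3*X
F = 288 (F = -4*(-6 + 3*(-4))*4 = -4*(-6 - 12)*4 = -4*(-18)*4 = 72*4 = 288)
(F + (3 - 29)*(-4))² = (288 + (3 - 29)*(-4))² = (288 - 26*(-4))² = (288 + 104)² = 392² = 153664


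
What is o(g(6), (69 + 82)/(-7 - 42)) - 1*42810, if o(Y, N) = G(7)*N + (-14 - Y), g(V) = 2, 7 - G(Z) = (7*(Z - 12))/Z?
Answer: -2100286/49 ≈ -42863.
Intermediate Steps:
G(Z) = 7 - (-84 + 7*Z)/Z (G(Z) = 7 - 7*(Z - 12)/Z = 7 - 7*(-12 + Z)/Z = 7 - (-84 + 7*Z)/Z)
o(Y, N) = -14 - Y + 12*N (o(Y, N) = (84/7)*N + (-14 - Y) = (84*(1/7))*N + (-14 - Y) = 12*N + (-14 - Y) = -14 - Y + 12*N)
o(g(6), (69 + 82)/(-7 - 42)) - 1*42810 = (-14 - 1*2 + 12*((69 + 82)/(-7 - 42))) - 1*42810 = (-14 - 2 + 12*(151/(-49))) - 42810 = (-14 - 2 + 12*(151*(-1/49))) - 42810 = (-14 - 2 + 12*(-151/49)) - 42810 = (-14 - 2 - 1812/49) - 42810 = -2596/49 - 42810 = -2100286/49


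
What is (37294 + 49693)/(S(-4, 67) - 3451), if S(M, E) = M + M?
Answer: -86987/3459 ≈ -25.148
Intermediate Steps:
S(M, E) = 2*M
(37294 + 49693)/(S(-4, 67) - 3451) = (37294 + 49693)/(2*(-4) - 3451) = 86987/(-8 - 3451) = 86987/(-3459) = 86987*(-1/3459) = -86987/3459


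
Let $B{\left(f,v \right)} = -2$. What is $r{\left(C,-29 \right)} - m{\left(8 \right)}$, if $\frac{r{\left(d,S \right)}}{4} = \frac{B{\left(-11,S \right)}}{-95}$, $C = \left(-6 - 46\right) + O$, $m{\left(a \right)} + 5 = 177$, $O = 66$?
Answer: $- \frac{16332}{95} \approx -171.92$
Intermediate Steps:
$m{\left(a \right)} = 172$ ($m{\left(a \right)} = -5 + 177 = 172$)
$C = 14$ ($C = \left(-6 - 46\right) + 66 = -52 + 66 = 14$)
$r{\left(d,S \right)} = \frac{8}{95}$ ($r{\left(d,S \right)} = 4 \left(- \frac{2}{-95}\right) = 4 \left(\left(-2\right) \left(- \frac{1}{95}\right)\right) = 4 \cdot \frac{2}{95} = \frac{8}{95}$)
$r{\left(C,-29 \right)} - m{\left(8 \right)} = \frac{8}{95} - 172 = - \frac{16332}{95}$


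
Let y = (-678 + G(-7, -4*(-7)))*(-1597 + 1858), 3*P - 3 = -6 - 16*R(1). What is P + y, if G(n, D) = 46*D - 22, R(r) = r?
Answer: 460385/3 ≈ 1.5346e+5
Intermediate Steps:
G(n, D) = -22 + 46*D
P = -19/3 (P = 1 + (-6 - 16*1)/3 = 1 + (-6 - 16)/3 = 1 + (⅓)*(-22) = 1 - 22/3 = -19/3 ≈ -6.3333)
y = 153468 (y = (-678 + (-22 + 46*(-4*(-7))))*(-1597 + 1858) = (-678 + (-22 + 46*28))*261 = (-678 + (-22 + 1288))*261 = (-678 + 1266)*261 = 588*261 = 153468)
P + y = -19/3 + 153468 = 460385/3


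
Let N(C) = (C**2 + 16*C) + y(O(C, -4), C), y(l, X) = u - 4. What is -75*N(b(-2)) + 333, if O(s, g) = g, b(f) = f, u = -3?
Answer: 2958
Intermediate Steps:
y(l, X) = -7 (y(l, X) = -3 - 4 = -7)
N(C) = -7 + C**2 + 16*C (N(C) = (C**2 + 16*C) - 7 = -7 + C**2 + 16*C)
-75*N(b(-2)) + 333 = -75*(-7 + (-2)**2 + 16*(-2)) + 333 = -75*(-7 + 4 - 32) + 333 = -75*(-35) + 333 = 2625 + 333 = 2958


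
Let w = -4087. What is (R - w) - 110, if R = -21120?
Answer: -17143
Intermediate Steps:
(R - w) - 110 = (-21120 - 1*(-4087)) - 110 = (-21120 + 4087) - 110 = -17033 - 110 = -17143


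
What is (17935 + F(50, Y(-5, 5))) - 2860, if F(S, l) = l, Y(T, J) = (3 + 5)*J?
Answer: 15115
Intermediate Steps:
Y(T, J) = 8*J
(17935 + F(50, Y(-5, 5))) - 2860 = (17935 + 8*5) - 2860 = (17935 + 40) - 2860 = 17975 - 2860 = 15115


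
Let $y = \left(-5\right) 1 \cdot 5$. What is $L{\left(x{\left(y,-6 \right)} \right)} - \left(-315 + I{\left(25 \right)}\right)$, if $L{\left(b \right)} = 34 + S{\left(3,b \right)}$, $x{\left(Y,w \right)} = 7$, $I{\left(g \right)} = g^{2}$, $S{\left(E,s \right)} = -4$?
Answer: $-280$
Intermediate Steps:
$y = -25$ ($y = \left(-5\right) 5 = -25$)
$L{\left(b \right)} = 30$ ($L{\left(b \right)} = 34 - 4 = 30$)
$L{\left(x{\left(y,-6 \right)} \right)} - \left(-315 + I{\left(25 \right)}\right) = 30 - \left(-315 + 25^{2}\right) = 30 - \left(-315 + 625\right) = 30 - 310 = -280$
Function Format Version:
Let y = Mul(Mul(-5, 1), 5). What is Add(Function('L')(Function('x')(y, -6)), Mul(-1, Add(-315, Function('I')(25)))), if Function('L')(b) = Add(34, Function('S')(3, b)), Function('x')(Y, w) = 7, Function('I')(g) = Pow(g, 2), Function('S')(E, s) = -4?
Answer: -280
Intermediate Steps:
y = -25 (y = Mul(-5, 5) = -25)
Function('L')(b) = 30 (Function('L')(b) = Add(34, -4) = 30)
Add(Function('L')(Function('x')(y, -6)), Mul(-1, Add(-315, Function('I')(25)))) = Add(30, Mul(-1, Add(-315, Pow(25, 2)))) = Add(30, Mul(-1, Add(-315, 625))) = Add(30, Mul(-1, 310)) = Add(30, -310) = -280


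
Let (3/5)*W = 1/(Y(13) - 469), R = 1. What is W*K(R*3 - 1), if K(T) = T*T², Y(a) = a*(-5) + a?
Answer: -40/1563 ≈ -0.025592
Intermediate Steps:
Y(a) = -4*a (Y(a) = -5*a + a = -4*a)
K(T) = T³
W = -5/1563 (W = 5/(3*(-4*13 - 469)) = 5/(3*(-52 - 469)) = (5/3)/(-521) = (5/3)*(-1/521) = -5/1563 ≈ -0.0031990)
W*K(R*3 - 1) = -5*(1*3 - 1)³/1563 = -5*(3 - 1)³/1563 = -5/1563*2³ = -5/1563*8 = -40/1563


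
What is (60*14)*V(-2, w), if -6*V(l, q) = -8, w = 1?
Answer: 1120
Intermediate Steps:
V(l, q) = 4/3 (V(l, q) = -⅙*(-8) = 4/3)
(60*14)*V(-2, w) = (60*14)*(4/3) = 840*(4/3) = 1120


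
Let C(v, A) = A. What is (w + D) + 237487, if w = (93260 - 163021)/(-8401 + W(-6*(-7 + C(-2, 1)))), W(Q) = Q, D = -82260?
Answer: 1298543616/8365 ≈ 1.5524e+5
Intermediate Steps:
w = 69761/8365 (w = (93260 - 163021)/(-8401 - 6*(-7 + 1)) = -69761/(-8401 - 6*(-6)) = -69761/(-8401 + 36) = -69761/(-8365) = -69761*(-1/8365) = 69761/8365 ≈ 8.3396)
(w + D) + 237487 = (69761/8365 - 82260) + 237487 = -688035139/8365 + 237487 = 1298543616/8365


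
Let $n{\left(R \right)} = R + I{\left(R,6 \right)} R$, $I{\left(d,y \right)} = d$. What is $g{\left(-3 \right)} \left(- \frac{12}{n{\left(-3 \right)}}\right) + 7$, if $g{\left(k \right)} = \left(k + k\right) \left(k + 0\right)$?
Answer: $-29$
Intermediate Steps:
$g{\left(k \right)} = 2 k^{2}$ ($g{\left(k \right)} = 2 k k = 2 k^{2}$)
$n{\left(R \right)} = R + R^{2}$ ($n{\left(R \right)} = R + R R = R + R^{2}$)
$g{\left(-3 \right)} \left(- \frac{12}{n{\left(-3 \right)}}\right) + 7 = 2 \left(-3\right)^{2} \left(- \frac{12}{\left(-3\right) \left(1 - 3\right)}\right) + 7 = 2 \cdot 9 \left(- \frac{12}{\left(-3\right) \left(-2\right)}\right) + 7 = 18 \left(- \frac{12}{6}\right) + 7 = 18 \left(\left(-12\right) \frac{1}{6}\right) + 7 = 18 \left(-2\right) + 7 = -36 + 7 = -29$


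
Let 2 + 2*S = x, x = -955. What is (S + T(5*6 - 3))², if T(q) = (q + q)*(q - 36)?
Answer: 3721041/4 ≈ 9.3026e+5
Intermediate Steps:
S = -957/2 (S = -1 + (½)*(-955) = -1 - 955/2 = -957/2 ≈ -478.50)
T(q) = 2*q*(-36 + q) (T(q) = (2*q)*(-36 + q) = 2*q*(-36 + q))
(S + T(5*6 - 3))² = (-957/2 + 2*(5*6 - 3)*(-36 + (5*6 - 3)))² = (-957/2 + 2*(30 - 3)*(-36 + (30 - 3)))² = (-957/2 + 2*27*(-36 + 27))² = (-957/2 + 2*27*(-9))² = (-957/2 - 486)² = (-1929/2)² = 3721041/4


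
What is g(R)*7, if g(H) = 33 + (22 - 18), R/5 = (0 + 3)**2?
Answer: 259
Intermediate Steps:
R = 45 (R = 5*(0 + 3)**2 = 5*3**2 = 5*9 = 45)
g(H) = 37 (g(H) = 33 + 4 = 37)
g(R)*7 = 37*7 = 259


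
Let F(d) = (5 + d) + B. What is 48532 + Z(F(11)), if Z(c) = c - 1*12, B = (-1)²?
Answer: 48537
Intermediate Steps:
B = 1
F(d) = 6 + d (F(d) = (5 + d) + 1 = 6 + d)
Z(c) = -12 + c (Z(c) = c - 12 = -12 + c)
48532 + Z(F(11)) = 48532 + (-12 + (6 + 11)) = 48532 + (-12 + 17) = 48532 + 5 = 48537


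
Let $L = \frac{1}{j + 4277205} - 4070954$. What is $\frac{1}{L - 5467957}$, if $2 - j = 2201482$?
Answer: $- \frac{2075725}{19800156035474} \approx -1.0483 \cdot 10^{-7}$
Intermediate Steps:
$j = -2201480$ ($j = 2 - 2201482 = -2201480$)
$L = - \frac{8450180991649}{2075725}$ ($L = \frac{1}{-2201480 + 4277205} - 4070954 = \frac{1}{2075725} - 4070954 = - \frac{8450180991649}{2075725} \approx -4.071 \cdot 10^{6}$)
$\frac{1}{L - 5467957} = \frac{1}{- \frac{8450180991649}{2075725} - 5467957} = \frac{1}{- \frac{19800156035474}{2075725}} = - \frac{2075725}{19800156035474}$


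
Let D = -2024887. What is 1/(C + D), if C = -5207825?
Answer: -1/7232712 ≈ -1.3826e-7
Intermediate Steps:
1/(C + D) = 1/(-5207825 - 2024887) = 1/(-7232712) = -1/7232712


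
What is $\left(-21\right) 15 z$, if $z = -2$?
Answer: $630$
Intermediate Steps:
$\left(-21\right) 15 z = \left(-21\right) 15 \left(-2\right) = \left(-315\right) \left(-2\right) = 630$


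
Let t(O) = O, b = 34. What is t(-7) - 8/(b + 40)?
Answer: -263/37 ≈ -7.1081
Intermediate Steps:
t(-7) - 8/(b + 40) = -7 - 8/(34 + 40) = -7 - 8/74 = -7 + (1/74)*(-8) = -7 - 4/37 = -263/37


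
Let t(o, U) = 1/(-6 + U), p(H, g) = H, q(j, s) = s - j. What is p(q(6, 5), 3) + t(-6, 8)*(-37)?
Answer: -39/2 ≈ -19.500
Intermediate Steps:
p(q(6, 5), 3) + t(-6, 8)*(-37) = (5 - 1*6) - 37/(-6 + 8) = (5 - 6) - 37/2 = -1 + (½)*(-37) = -1 - 37/2 = -39/2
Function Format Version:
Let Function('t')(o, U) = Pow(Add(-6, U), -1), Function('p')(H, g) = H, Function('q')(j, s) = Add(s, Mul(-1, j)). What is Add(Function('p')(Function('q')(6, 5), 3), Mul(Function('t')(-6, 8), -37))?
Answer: Rational(-39, 2) ≈ -19.500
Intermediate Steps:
Add(Function('p')(Function('q')(6, 5), 3), Mul(Function('t')(-6, 8), -37)) = Add(Add(5, Mul(-1, 6)), Mul(Pow(Add(-6, 8), -1), -37)) = Add(Add(5, -6), Mul(Pow(2, -1), -37)) = Add(-1, Mul(Rational(1, 2), -37)) = Add(-1, Rational(-37, 2)) = Rational(-39, 2)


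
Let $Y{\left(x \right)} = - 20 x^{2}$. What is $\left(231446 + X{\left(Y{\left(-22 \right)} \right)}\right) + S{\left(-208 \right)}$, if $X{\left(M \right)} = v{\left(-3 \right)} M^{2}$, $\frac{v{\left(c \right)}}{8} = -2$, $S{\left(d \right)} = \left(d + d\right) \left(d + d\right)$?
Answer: $-1498833898$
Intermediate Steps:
$S{\left(d \right)} = 4 d^{2}$ ($S{\left(d \right)} = 2 d 2 d = 4 d^{2}$)
$v{\left(c \right)} = -16$ ($v{\left(c \right)} = 8 \left(-2\right) = -16$)
$X{\left(M \right)} = - 16 M^{2}$
$\left(231446 + X{\left(Y{\left(-22 \right)} \right)}\right) + S{\left(-208 \right)} = \left(231446 - 16 \left(- 20 \left(-22\right)^{2}\right)^{2}\right) + 4 \left(-208\right)^{2} = \left(231446 - 16 \left(\left(-20\right) 484\right)^{2}\right) + 4 \cdot 43264 = \left(231446 - 16 \left(-9680\right)^{2}\right) + 173056 = \left(231446 - 1499238400\right) + 173056 = -1499006954 + 173056 = -1498833898$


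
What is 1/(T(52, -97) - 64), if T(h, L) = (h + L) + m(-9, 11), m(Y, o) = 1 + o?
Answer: -1/97 ≈ -0.010309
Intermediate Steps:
T(h, L) = 12 + L + h (T(h, L) = (h + L) + (1 + 11) = (L + h) + 12 = 12 + L + h)
1/(T(52, -97) - 64) = 1/((12 - 97 + 52) - 64) = 1/(-33 - 64) = 1/(-97) = -1/97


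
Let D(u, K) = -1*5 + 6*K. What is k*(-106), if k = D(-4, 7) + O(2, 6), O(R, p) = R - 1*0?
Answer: -4134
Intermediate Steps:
O(R, p) = R (O(R, p) = R + 0 = R)
D(u, K) = -5 + 6*K
k = 39 (k = (-5 + 6*7) + 2 = (-5 + 42) + 2 = 37 + 2 = 39)
k*(-106) = 39*(-106) = -4134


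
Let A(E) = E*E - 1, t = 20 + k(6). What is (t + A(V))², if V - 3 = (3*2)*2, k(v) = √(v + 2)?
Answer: 59544 + 976*√2 ≈ 60924.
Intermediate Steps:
k(v) = √(2 + v)
V = 15 (V = 3 + (3*2)*2 = 3 + 6*2 = 3 + 12 = 15)
t = 20 + 2*√2 (t = 20 + √(2 + 6) = 20 + √8 = 20 + 2*√2 ≈ 22.828)
A(E) = -1 + E² (A(E) = E² - 1 = -1 + E²)
(t + A(V))² = ((20 + 2*√2) + (-1 + 15²))² = ((20 + 2*√2) + (-1 + 225))² = ((20 + 2*√2) + 224)² = (244 + 2*√2)²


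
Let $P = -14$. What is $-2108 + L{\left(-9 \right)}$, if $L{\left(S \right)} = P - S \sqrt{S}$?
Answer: $-2122 + 27 i \approx -2122.0 + 27.0 i$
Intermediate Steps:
$L{\left(S \right)} = -14 - S^{\frac{3}{2}}$ ($L{\left(S \right)} = -14 - S \sqrt{S} = -14 - S^{\frac{3}{2}}$)
$-2108 + L{\left(-9 \right)} = -2108 - \left(14 + \left(-9\right)^{\frac{3}{2}}\right) = -2108 - \left(14 - 27 i\right) = -2122 + 27 i$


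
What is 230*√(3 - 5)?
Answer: 230*I*√2 ≈ 325.27*I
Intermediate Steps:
230*√(3 - 5) = 230*√(-2) = 230*(I*√2) = 230*I*√2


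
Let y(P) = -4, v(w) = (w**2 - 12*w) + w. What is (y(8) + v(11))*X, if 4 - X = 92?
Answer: 352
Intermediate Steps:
v(w) = w**2 - 11*w
X = -88 (X = 4 - 1*92 = 4 - 92 = -88)
(y(8) + v(11))*X = (-4 + 11*(-11 + 11))*(-88) = (-4 + 11*0)*(-88) = (-4 + 0)*(-88) = -4*(-88) = 352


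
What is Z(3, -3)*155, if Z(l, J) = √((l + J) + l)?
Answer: 155*√3 ≈ 268.47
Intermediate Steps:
Z(l, J) = √(J + 2*l) (Z(l, J) = √((J + l) + l) = √(J + 2*l))
Z(3, -3)*155 = √(-3 + 2*3)*155 = √(-3 + 6)*155 = √3*155 = 155*√3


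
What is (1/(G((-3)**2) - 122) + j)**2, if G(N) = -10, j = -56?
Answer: 54656449/17424 ≈ 3136.8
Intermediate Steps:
(1/(G((-3)**2) - 122) + j)**2 = (1/(-10 - 122) - 56)**2 = (1/(-132) - 56)**2 = (-1/132 - 56)**2 = (-7393/132)**2 = 54656449/17424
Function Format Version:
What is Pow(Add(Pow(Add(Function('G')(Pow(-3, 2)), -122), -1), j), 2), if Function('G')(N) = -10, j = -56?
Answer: Rational(54656449, 17424) ≈ 3136.8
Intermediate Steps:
Pow(Add(Pow(Add(Function('G')(Pow(-3, 2)), -122), -1), j), 2) = Pow(Add(Pow(Add(-10, -122), -1), -56), 2) = Pow(Add(Pow(-132, -1), -56), 2) = Pow(Add(Rational(-1, 132), -56), 2) = Pow(Rational(-7393, 132), 2) = Rational(54656449, 17424)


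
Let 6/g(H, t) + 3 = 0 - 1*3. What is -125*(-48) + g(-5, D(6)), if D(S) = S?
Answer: 5999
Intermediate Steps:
g(H, t) = -1 (g(H, t) = 6/(-3 + (0 - 1*3)) = 6/(-3 + (0 - 3)) = 6/(-3 - 3) = 6/(-6) = 6*(-1/6) = -1)
-125*(-48) + g(-5, D(6)) = -125*(-48) - 1 = 6000 - 1 = 5999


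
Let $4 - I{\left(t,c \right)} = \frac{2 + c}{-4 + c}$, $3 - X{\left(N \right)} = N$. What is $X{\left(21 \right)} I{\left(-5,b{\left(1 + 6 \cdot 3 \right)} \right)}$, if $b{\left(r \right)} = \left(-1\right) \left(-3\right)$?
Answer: $-162$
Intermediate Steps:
$X{\left(N \right)} = 3 - N$
$b{\left(r \right)} = 3$
$I{\left(t,c \right)} = 4 - \frac{2 + c}{-4 + c}$
$X{\left(21 \right)} I{\left(-5,b{\left(1 + 6 \cdot 3 \right)} \right)} = \left(3 - 21\right) \frac{3 \left(-6 + 3\right)}{-4 + 3} = \left(3 - 21\right) 3 \frac{1}{-1} \left(-3\right) = - 18 \cdot 3 \left(-1\right) \left(-3\right) = \left(-18\right) 9 = -162$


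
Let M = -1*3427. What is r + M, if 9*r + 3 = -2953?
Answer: -33799/9 ≈ -3755.4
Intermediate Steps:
M = -3427
r = -2956/9 (r = -1/3 + (1/9)*(-2953) = -1/3 - 2953/9 = -2956/9 ≈ -328.44)
r + M = -2956/9 - 3427 = -33799/9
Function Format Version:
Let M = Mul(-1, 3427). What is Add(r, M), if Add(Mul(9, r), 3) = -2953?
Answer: Rational(-33799, 9) ≈ -3755.4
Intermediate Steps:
M = -3427
r = Rational(-2956, 9) (r = Add(Rational(-1, 3), Mul(Rational(1, 9), -2953)) = Add(Rational(-1, 3), Rational(-2953, 9)) = Rational(-2956, 9) ≈ -328.44)
Add(r, M) = Add(Rational(-2956, 9), -3427) = Rational(-33799, 9)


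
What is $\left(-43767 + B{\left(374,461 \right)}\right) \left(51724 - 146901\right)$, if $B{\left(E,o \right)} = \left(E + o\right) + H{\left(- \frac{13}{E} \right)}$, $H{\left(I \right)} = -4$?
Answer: $4086519672$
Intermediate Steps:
$B{\left(E,o \right)} = -4 + E + o$ ($B{\left(E,o \right)} = \left(E + o\right) - 4 = -4 + E + o$)
$\left(-43767 + B{\left(374,461 \right)}\right) \left(51724 - 146901\right) = \left(-43767 + \left(-4 + 374 + 461\right)\right) \left(51724 - 146901\right) = \left(-43767 + 831\right) \left(-95177\right) = \left(-42936\right) \left(-95177\right) = 4086519672$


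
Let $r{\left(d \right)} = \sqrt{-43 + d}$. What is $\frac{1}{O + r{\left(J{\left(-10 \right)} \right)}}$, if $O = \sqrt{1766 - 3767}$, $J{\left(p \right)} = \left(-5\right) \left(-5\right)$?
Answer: $- \frac{i}{\sqrt{2001} + 3 \sqrt{2}} \approx - 0.020418 i$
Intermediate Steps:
$J{\left(p \right)} = 25$
$O = i \sqrt{2001}$ ($O = \sqrt{-2001} = i \sqrt{2001} \approx 44.733 i$)
$\frac{1}{O + r{\left(J{\left(-10 \right)} \right)}} = \frac{1}{i \sqrt{2001} + \sqrt{-43 + 25}} = \frac{1}{i \sqrt{2001} + \sqrt{-18}} = \frac{1}{i \sqrt{2001} + 3 i \sqrt{2}}$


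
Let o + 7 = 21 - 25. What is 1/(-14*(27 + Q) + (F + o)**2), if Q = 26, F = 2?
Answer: -1/661 ≈ -0.0015129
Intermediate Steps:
o = -11 (o = -7 + (21 - 25) = -7 - 4 = -11)
1/(-14*(27 + Q) + (F + o)**2) = 1/(-14*(27 + 26) + (2 - 11)**2) = 1/(-14*53 + (-9)**2) = 1/(-742 + 81) = 1/(-661) = -1/661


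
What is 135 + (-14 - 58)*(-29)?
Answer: 2223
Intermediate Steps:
135 + (-14 - 58)*(-29) = 135 - 72*(-29) = 135 + 2088 = 2223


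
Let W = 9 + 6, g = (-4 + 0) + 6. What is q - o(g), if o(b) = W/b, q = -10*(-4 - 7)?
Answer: 205/2 ≈ 102.50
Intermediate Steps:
g = 2 (g = -4 + 6 = 2)
q = 110 (q = -10*(-11) = 110)
W = 15
o(b) = 15/b
q - o(g) = 110 - 15/2 = 205/2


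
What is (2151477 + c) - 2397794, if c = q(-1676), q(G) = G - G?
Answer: -246317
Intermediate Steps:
q(G) = 0
c = 0
(2151477 + c) - 2397794 = (2151477 + 0) - 2397794 = 2151477 - 2397794 = -246317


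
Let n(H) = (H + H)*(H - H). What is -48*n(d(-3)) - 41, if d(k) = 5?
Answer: -41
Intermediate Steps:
n(H) = 0 (n(H) = (2*H)*0 = 0)
-48*n(d(-3)) - 41 = -48*0 - 41 = 0 - 41 = -41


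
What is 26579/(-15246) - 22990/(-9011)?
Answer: 15857453/19625958 ≈ 0.80798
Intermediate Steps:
26579/(-15246) - 22990/(-9011) = 26579*(-1/15246) - 22990*(-1/9011) = -3797/2178 + 22990/9011 = 15857453/19625958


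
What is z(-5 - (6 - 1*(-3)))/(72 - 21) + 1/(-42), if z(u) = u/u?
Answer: -1/238 ≈ -0.0042017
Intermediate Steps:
z(u) = 1
z(-5 - (6 - 1*(-3)))/(72 - 21) + 1/(-42) = 1/(72 - 21) + 1/(-42) = 1/51 - 1/42 = -1/238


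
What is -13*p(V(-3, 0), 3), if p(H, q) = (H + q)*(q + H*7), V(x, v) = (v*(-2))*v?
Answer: -117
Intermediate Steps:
V(x, v) = -2*v**2 (V(x, v) = (-2*v)*v = -2*v**2)
p(H, q) = (H + q)*(q + 7*H)
-13*p(V(-3, 0), 3) = -13*(3**2 + 7*(-2*0**2)**2 + 8*(-2*0**2)*3) = -13*(9 + 7*(-2*0)**2 + 8*(-2*0)*3) = -13*(9 + 7*0**2 + 8*0*3) = -13*(9 + 7*0 + 0) = -13*(9 + 0 + 0) = -13*9 = -117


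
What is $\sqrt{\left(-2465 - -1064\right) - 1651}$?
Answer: $2 i \sqrt{763} \approx 55.245 i$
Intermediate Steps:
$\sqrt{\left(-2465 - -1064\right) - 1651} = \sqrt{\left(-2465 + 1064\right) - 1651} = \sqrt{-1401 - 1651} = \sqrt{-3052} = 2 i \sqrt{763}$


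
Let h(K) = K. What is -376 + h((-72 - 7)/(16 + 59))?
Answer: -28279/75 ≈ -377.05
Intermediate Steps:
-376 + h((-72 - 7)/(16 + 59)) = -376 + (-72 - 7)/(16 + 59) = -376 - 79/75 = -28279/75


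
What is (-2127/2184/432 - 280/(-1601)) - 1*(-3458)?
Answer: 1741217919739/503508096 ≈ 3458.2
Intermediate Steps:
(-2127/2184/432 - 280/(-1601)) - 1*(-3458) = (-2127*1/2184*(1/432) - 280*(-1/1601)) + 3458 = (-709/728*1/432 + 280/1601) + 3458 = (-709/314496 + 280/1601) + 3458 = 86923771/503508096 + 3458 = 1741217919739/503508096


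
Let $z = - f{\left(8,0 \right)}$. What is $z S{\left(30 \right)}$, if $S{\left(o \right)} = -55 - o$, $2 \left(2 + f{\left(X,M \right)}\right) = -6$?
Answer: $-425$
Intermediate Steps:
$f{\left(X,M \right)} = -5$ ($f{\left(X,M \right)} = -2 + \frac{1}{2} \left(-6\right) = -2 - 3 = -5$)
$z = 5$ ($z = \left(-1\right) \left(-5\right) = 5$)
$z S{\left(30 \right)} = 5 \left(-55 - 30\right) = 5 \left(-85\right) = -425$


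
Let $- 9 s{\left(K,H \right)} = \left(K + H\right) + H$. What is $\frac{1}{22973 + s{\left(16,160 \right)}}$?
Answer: $\frac{3}{68807} \approx 4.36 \cdot 10^{-5}$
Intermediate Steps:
$s{\left(K,H \right)} = - \frac{2 H}{9} - \frac{K}{9}$ ($s{\left(K,H \right)} = - \frac{\left(K + H\right) + H}{9} = - \frac{\left(H + K\right) + H}{9} = - \frac{K + 2 H}{9} = - \frac{2 H}{9} - \frac{K}{9}$)
$\frac{1}{22973 + s{\left(16,160 \right)}} = \frac{1}{22973 - \frac{112}{3}} = \frac{1}{\frac{68807}{3}} = \frac{3}{68807}$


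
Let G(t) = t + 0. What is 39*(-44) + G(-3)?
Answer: -1719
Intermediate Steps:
G(t) = t
39*(-44) + G(-3) = 39*(-44) - 3 = -1716 - 3 = -1719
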